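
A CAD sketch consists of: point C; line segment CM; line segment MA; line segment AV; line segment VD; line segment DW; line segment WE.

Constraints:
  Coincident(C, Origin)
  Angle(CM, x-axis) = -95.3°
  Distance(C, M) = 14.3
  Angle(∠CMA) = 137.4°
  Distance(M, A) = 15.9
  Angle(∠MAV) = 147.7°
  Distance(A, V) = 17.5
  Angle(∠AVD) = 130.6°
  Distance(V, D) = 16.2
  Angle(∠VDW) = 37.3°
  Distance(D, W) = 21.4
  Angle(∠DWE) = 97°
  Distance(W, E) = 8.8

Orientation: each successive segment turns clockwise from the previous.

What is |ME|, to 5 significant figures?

23.337

C is at the origin; CM runs at -95.3° with length 14.3, so M = (-1.3209, -14.239). ∠CMA = 137.4° gives MA at -137.90° from the x-axis; with |MA| = 15.9, A = (-13.118, -24.899). ∠MAV = 147.7° gives AV at -170.20° from the x-axis; with |AV| = 17.5, V = (-30.363, -27.877). ∠AVD = 130.6° gives VD at 140.40° from the x-axis; with |VD| = 16.2, D = (-42.845, -17.551). ∠VDW = 37.3° gives DW at -2.3000° from the x-axis; with |DW| = 21.4, W = (-21.463, -18.410). ∠DWE = 97.0° gives WE at -85.300° from the x-axis; with |WE| = 8.8, E = (-20.741, -27.180). Then |ME| = |E − M| = 23.337.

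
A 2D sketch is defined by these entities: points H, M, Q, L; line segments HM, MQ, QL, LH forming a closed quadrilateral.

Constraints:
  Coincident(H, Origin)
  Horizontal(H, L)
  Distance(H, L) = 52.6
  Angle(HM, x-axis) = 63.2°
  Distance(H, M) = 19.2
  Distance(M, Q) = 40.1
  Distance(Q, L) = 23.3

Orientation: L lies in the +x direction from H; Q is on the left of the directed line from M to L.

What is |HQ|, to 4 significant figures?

53.49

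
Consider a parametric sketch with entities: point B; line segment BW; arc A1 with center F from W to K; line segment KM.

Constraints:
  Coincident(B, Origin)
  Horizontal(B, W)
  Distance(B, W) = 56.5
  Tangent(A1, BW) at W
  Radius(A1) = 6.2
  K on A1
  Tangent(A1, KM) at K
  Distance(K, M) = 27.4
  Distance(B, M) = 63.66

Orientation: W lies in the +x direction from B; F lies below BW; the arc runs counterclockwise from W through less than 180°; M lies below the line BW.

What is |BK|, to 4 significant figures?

50.83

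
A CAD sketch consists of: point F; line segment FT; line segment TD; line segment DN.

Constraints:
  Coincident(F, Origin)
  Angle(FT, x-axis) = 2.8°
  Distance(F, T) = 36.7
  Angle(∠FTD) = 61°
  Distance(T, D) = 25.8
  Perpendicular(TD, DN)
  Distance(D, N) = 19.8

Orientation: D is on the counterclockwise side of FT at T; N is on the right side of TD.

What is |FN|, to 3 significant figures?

52.5

∠FTD = 61.0°, so TD runs at 2.8° + (180° − 61.0°) = 122° from the x-axis; with |TD| = 25.8, D = T + 25.8·(cos 122°, sin 122°) = (23.1, 23.7). The perpendicularity gives DN at right angles to TD; with |DN| = 19.8 on the right of TD, N = D + 19.8·(0.850, 0.527) = (39.9, 34.2). Then |FN| = |N − F| = 52.5.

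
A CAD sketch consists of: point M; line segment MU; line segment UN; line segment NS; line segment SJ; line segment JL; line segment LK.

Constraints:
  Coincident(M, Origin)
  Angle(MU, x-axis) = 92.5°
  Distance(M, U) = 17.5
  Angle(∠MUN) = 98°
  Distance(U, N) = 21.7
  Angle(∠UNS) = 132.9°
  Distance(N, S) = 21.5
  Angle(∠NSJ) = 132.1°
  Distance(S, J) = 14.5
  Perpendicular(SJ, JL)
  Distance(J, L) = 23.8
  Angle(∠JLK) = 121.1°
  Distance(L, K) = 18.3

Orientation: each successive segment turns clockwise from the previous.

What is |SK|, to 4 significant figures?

33.27

M is at the origin; MU runs at 92.5° with length 17.5, so U = (-0.7633, 17.48). ∠MUN = 98.0° gives UN at 10.50° from the x-axis; with |UN| = 21.7, N = (20.57, 21.44). ∠UNS = 132.9° gives NS at -36.60° from the x-axis; with |NS| = 21.5, S = (37.83, 8.619). ∠NSJ = 132.1° gives SJ at -84.50° from the x-axis; with |SJ| = 14.5, J = (39.22, -5.814). SJ is perpendicular to JL, so JL runs at -174.5°; with |JL| = 23.8, L = (15.53, -8.095). ∠JLK = 121.1° gives LK at 126.6° from the x-axis; with |LK| = 18.3, K = (4.622, 6.596). Then |SK| = |K − S| = 33.27.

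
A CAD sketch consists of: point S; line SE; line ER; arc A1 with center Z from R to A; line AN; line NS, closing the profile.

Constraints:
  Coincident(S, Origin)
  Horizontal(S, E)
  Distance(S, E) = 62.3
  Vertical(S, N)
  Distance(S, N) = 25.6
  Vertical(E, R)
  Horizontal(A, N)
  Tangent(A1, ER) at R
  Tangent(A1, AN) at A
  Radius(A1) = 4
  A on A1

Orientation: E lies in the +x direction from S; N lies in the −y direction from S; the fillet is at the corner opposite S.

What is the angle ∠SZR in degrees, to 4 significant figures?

159.7°

S is at the origin; SE is horizontal with |SE| = 62.3 and E on the +x side, so E = (62.30, 0.000). SN is vertical with |SN| = 25.6 and N on the −y side, so N = (0.000, -25.60). The virtual corner opposite S is at (62.30, -25.60). A1 meets ER tangentially, so ZR is at right angles to ER and the tangent condition forces ZA to be normal to AN, with radius 4.0, so the center Z sits 4.0 in from both sides at Z = (58.30, -21.60). That places the tangent points at R = (62.30, -21.60) on ER and A = (58.30, -25.60) on AN. Then cos ∠SZR = ZS·ZR / (|ZS||ZR|), giving 159.7°.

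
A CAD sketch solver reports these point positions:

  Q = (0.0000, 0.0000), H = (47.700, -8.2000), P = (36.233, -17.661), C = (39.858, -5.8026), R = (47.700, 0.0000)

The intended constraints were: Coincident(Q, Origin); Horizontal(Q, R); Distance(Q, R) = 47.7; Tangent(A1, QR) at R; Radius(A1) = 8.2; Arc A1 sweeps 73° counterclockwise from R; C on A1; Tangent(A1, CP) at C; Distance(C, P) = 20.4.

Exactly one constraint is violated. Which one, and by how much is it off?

Distance(C, P) = 20.4 — off by 8.00.

Q = (0.00, 0.00) ✓; Q.y = 0.00, R.y = 0.00 ✓; |QR| = 47.70 ✓; ∠(HR, RQ) = 90.00° ✓; |HR| = 8.200 ✓; bearing(H→C) − bearing(H→R) = 73.00° ✓; |HC| = 8.200 ✓; ∠(HC, CP) = 90.00° ✓; |CP| = 12.40 ✗.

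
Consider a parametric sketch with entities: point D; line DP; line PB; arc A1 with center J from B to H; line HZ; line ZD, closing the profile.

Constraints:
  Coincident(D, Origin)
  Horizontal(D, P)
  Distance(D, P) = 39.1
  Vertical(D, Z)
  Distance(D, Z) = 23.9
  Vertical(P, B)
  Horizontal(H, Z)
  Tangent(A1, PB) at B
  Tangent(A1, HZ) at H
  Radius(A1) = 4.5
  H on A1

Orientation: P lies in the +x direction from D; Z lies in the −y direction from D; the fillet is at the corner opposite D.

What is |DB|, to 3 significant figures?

43.6

D is at the origin; DP is horizontal with |DP| = 39.1 and P on the +x side, so P = (39.1, 0.00). DZ is vertical with |DZ| = 23.9 and Z on the −y side, so Z = (0.00, -23.9). The virtual corner opposite D is at (39.1, -23.9). Since A1 is tangent to PB there, JB ⟂ PB and the tangent condition forces JH to be normal to HZ, with radius 4.5, so the center J sits 4.5 in from both sides at J = (34.6, -19.4). That places the tangent points at B = (39.1, -19.4) on PB and H = (34.6, -23.9) on HZ. Then |DB| = |B − D| = 43.6.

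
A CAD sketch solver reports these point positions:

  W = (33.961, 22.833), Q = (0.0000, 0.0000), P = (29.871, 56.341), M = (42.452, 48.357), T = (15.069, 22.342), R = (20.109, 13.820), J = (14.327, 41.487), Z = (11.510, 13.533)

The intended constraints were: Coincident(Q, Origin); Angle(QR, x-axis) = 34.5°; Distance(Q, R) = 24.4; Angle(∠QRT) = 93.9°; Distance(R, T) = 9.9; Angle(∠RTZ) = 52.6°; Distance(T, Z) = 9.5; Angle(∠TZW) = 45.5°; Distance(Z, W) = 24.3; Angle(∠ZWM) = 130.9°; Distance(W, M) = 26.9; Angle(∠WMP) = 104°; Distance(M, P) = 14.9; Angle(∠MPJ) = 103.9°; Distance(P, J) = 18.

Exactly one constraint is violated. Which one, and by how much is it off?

Distance(P, J) = 18 — off by 3.50.

Q = (0.00, 0.00) ✓; QR at 34.50° ✓; |QR| = 24.40 ✓; ∠QRT = 93.90° ✓; |RT| = 9.901 ✓; ∠RTZ = 52.60° ✓; |TZ| = 9.501 ✓; ∠TZW = 45.50° ✓; |ZW| = 24.30 ✓; ∠ZWM = 130.9° ✓; |WM| = 26.90 ✓; ∠WMP = 104.0° ✓; |MP| = 14.90 ✓; ∠MPJ = 103.9° ✓; |PJ| = 21.50 ✗.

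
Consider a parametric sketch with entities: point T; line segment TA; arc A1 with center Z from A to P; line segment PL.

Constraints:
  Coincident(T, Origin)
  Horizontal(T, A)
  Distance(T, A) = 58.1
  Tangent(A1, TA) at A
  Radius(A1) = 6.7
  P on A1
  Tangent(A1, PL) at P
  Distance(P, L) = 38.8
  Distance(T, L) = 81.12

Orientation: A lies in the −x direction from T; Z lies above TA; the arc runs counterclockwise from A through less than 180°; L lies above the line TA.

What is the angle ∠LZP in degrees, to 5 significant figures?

80.203°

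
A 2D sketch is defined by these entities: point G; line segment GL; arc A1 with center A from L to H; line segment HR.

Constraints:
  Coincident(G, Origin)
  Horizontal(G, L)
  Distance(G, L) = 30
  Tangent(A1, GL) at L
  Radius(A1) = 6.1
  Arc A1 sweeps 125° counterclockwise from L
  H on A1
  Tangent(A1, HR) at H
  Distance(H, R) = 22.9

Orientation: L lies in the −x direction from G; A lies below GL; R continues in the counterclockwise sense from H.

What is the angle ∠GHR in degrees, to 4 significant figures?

70.34°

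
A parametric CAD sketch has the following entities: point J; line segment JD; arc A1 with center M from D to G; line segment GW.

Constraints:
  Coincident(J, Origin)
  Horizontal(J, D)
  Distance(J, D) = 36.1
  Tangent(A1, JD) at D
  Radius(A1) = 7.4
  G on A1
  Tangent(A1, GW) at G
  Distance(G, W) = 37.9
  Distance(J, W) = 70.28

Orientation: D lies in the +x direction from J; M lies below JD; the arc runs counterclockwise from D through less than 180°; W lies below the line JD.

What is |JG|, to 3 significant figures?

33.6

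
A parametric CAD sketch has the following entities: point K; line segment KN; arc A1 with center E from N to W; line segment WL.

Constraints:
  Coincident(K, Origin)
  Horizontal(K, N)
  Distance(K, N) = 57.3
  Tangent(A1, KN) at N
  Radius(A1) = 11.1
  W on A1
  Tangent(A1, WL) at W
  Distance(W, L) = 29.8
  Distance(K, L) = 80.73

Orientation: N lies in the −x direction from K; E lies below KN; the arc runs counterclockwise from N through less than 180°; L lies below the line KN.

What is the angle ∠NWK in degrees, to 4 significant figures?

34.74°

K is at the origin; KN is horizontal with |KN| = 57.3 and N on the −x side, so N = (-57.30, 0.000). Since A1 is tangent to KN there, EN ⟂ KN, so E = N + (0, -11.1) = (-57.30, -11.10). Since EW ⟂ WL (tangency), |EL| = √(11.1² + 29.8²) = 31.80 regardless of where W sits on A1. So L lies on both circle(K, 80.73) and circle(E, 31.80); the below-KN intersection is L = (-69.97, -40.27). W is the foot of the tangent from L: W = (-68.38, -10.51).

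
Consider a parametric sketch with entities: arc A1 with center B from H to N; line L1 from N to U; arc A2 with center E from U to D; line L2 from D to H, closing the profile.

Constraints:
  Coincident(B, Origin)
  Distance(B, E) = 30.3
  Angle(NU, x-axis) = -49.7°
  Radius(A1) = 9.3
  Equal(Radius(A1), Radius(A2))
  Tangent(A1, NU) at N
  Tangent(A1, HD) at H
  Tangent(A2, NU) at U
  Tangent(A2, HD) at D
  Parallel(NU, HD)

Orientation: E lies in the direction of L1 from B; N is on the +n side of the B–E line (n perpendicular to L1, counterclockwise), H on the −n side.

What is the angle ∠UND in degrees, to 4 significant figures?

31.54°

The slot axis is L1's direction at -49.7°, so u = (cos -49.7°, sin -49.7°) = (0.6468, -0.7627) and n = (−sin -49.7°, cos -49.7°) = (0.7627, 0.6468). B is at the origin and E lies 30.3 along u from B, so E = 30.3·u = (19.60, -23.11). Tangency of A1 to both parallel lines with radius 9.3 puts N and H at B ± 9.3·n: N = (7.093, 6.015), H = (-7.093, -6.015). Equal radii place U and D the same way about E: U = E + 9.3·n = (26.69, -17.09), D = E − 9.3·n = (12.50, -29.12). Then cos ∠UND = NU·ND / (|NU||ND|), giving 31.54°.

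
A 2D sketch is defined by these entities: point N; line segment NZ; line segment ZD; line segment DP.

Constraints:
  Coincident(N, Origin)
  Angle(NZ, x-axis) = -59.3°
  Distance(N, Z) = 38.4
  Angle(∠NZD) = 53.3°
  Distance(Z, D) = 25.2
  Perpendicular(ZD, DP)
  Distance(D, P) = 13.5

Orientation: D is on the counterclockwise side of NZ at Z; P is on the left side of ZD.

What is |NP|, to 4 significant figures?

17.43

∠NZD = 53.3°, so ZD runs at -59.3° + (180° − 53.3°) = 67.40° from the x-axis; with |ZD| = 25.2, D = Z + 25.2·(cos 67.40°, sin 67.40°) = (29.29, -9.753). ZD is perpendicular to DP; with |DP| = 13.5 on the left of ZD, P = D + 13.5·(-0.9232, 0.3843) = (16.83, -4.565). Then |NP| = |P − N| = 17.43.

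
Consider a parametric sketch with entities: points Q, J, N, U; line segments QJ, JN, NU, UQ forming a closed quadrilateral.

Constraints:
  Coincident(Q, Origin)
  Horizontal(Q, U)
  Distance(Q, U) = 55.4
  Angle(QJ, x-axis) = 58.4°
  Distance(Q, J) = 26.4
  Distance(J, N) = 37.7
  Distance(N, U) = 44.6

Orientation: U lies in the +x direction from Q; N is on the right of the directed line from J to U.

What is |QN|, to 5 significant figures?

20.322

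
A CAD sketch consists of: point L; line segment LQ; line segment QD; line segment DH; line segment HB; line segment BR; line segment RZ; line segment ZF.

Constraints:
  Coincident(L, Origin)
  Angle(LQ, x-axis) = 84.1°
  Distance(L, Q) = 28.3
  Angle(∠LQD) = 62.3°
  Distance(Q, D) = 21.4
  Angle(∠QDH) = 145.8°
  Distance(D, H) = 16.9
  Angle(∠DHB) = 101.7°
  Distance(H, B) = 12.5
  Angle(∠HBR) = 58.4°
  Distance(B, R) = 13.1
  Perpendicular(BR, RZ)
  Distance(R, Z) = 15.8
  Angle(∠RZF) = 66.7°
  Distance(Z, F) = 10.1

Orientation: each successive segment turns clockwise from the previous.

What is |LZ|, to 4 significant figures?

32.85

∠HBR = 58.4° gives BR at 92.30° from the x-axis; with |BR| = 13.1, R = (16.22, 6.778). BR ⟂ RZ, so RZ runs at 2.300°; with |RZ| = 15.8, Z = (32.01, 7.412). Then |LZ| = |Z − L| = 32.85.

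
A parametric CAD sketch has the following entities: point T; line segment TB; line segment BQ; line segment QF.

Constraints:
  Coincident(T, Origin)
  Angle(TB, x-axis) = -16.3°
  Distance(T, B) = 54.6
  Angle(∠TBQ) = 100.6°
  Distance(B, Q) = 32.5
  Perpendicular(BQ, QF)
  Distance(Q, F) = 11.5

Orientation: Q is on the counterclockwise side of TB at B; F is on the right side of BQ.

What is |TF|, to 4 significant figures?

77.83

∠TBQ = 100.6°, so BQ runs at -16.3° + (180° − 100.6°) = 63.10° from the x-axis; with |BQ| = 32.5, Q = B + 32.5·(cos 63.10°, sin 63.10°) = (67.11, 13.66). BQ is perpendicular to QF; with |QF| = 11.5 on the right of BQ, F = Q + 11.5·(0.8918, -0.4524) = (77.37, 8.456). Then |TF| = |F − T| = 77.83.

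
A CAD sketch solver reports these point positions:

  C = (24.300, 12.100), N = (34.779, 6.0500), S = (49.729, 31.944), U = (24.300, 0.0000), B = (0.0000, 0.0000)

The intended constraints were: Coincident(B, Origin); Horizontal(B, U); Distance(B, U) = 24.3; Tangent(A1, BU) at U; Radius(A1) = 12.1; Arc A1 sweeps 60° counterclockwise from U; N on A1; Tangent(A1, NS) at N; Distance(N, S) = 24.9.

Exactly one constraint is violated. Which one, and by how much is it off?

Distance(N, S) = 24.9 — off by 5.00.

B = (0.00, 0.00) ✓; B.y = 0.00, U.y = 0.00 ✓; |BU| = 24.30 ✓; ∠(CU, UB) = 90.00° ✓; |CU| = 12.10 ✓; bearing(C→N) − bearing(C→U) = 60.00° ✓; |CN| = 12.10 ✓; ∠(CN, NS) = 90.00° ✓; |NS| = 29.90 ✗.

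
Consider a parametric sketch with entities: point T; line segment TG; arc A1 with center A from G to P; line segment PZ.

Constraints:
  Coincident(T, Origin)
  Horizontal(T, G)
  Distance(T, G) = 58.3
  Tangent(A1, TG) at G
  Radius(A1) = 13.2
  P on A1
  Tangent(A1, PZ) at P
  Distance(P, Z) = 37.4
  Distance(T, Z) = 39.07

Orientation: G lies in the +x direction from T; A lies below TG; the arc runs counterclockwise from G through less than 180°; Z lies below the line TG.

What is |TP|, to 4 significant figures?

48.84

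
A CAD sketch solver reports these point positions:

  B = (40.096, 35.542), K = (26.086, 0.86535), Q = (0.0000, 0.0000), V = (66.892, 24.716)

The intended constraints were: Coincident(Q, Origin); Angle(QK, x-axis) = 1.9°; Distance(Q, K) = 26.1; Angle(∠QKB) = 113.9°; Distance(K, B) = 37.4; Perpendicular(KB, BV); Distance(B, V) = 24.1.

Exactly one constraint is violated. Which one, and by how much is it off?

Distance(B, V) = 24.1 — off by 4.80.

Q = (0.00, 0.00) ✓; QK at 1.900° ✓; |QK| = 26.10 ✓; ∠QKB = 113.9° ✓; |KB| = 37.40 ✓; ∠(KB, BV) = 90.00° ✓; |BV| = 28.90 ✗.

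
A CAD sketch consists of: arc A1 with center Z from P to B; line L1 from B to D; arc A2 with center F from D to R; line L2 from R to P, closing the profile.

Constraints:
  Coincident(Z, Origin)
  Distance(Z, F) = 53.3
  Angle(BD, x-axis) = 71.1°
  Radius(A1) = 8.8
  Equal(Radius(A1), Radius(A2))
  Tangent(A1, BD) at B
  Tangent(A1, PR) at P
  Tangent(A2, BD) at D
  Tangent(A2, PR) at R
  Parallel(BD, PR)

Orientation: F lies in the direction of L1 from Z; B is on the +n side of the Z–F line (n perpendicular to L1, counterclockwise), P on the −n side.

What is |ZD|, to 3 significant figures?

54.0

The slot axis is L1's direction at 71.1°, so u = (cos 71.1°, sin 71.1°) = (0.324, 0.946) and n = (−sin 71.1°, cos 71.1°) = (-0.946, 0.324). Z is at the origin and F lies 53.3 along u from Z, so F = 53.3·u = (17.3, 50.4). Tangency of A1 to both parallel lines with radius 8.8 puts B and P at Z ± 8.8·n: B = (-8.33, 2.85), P = (8.33, -2.85). Equal radii place D and R the same way about F: D = F + 8.8·n = (8.94, 53.3), R = F − 8.8·n = (25.6, 47.6). Then |ZD| = |D − Z| = 54.0.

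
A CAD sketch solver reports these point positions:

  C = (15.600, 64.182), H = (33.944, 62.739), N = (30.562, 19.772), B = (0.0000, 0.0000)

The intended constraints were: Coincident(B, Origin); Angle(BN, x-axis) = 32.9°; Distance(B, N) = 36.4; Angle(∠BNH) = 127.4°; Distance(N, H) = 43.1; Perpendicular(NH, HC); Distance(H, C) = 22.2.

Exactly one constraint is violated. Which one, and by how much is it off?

Distance(H, C) = 22.2 — off by 3.80.

B = (0.00, 0.00) ✓; BN at 32.90° ✓; |BN| = 36.40 ✓; ∠BNH = 127.4° ✓; |NH| = 43.10 ✓; ∠(NH, HC) = 90.00° ✓; |HC| = 18.40 ✗.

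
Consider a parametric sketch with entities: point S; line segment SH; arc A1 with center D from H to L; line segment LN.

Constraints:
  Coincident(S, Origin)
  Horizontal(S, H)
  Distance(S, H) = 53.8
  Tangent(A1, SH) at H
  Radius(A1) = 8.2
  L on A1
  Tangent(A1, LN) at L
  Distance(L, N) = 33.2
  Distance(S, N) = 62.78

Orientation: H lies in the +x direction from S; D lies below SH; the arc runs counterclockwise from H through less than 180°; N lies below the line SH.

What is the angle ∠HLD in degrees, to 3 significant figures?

43.9°

S is at the origin; SH is horizontal with |SH| = 53.8 and H on the +x side, so H = (53.8, 0.00). A1 meets SH tangentially, so DH is at right angles to SH, so D = H + (0, -8.2) = (53.8, -8.20). Since DL ⟂ LN (tangency), |DN| = √(8.2² + 33.2²) = 34.2 regardless of where L sits on A1. So N lies on both circle(S, 62.78) and circle(D, 34.2); the below-SH intersection is N = (46.9, -41.7). L is the foot of the tangent from N: L = (45.6, -8.53).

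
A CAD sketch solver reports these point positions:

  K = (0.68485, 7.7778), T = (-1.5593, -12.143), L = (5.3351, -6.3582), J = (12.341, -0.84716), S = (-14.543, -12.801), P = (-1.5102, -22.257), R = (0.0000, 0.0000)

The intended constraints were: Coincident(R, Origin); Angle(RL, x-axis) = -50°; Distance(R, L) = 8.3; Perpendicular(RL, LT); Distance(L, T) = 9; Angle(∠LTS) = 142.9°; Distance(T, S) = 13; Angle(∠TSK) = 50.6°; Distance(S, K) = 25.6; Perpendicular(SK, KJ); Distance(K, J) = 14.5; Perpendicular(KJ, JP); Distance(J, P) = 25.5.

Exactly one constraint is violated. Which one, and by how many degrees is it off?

Perpendicular(KJ, JP) — off by 3.60°.

R = (0.00, 0.00) ✓; RL at -50.00° ✓; |RL| = 8.300 ✓; ∠(RL, LT) = 90.00° ✓; |LT| = 9.000 ✓; ∠LTS = 142.9° ✓; |TS| = 13.00 ✓; ∠TSK = 50.60° ✓; |SK| = 25.60 ✓; ∠(SK, KJ) = 90.00° ✓; |KJ| = 14.50 ✓; ∠(KJ, JP) = 86.40° ✗; |JP| = 25.50 ✓.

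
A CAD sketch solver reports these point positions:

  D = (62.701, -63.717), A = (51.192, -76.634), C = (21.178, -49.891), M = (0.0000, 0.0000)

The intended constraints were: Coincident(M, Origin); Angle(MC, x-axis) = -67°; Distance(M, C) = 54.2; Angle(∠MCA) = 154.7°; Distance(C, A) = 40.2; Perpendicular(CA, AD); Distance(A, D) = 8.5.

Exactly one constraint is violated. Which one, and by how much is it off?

Distance(A, D) = 8.5 — off by 8.80.

M = (0.00, 0.00) ✓; MC at -67.00° ✓; |MC| = 54.20 ✓; ∠MCA = 154.7° ✓; |CA| = 40.20 ✓; ∠(CA, AD) = 90.00° ✓; |AD| = 17.30 ✗.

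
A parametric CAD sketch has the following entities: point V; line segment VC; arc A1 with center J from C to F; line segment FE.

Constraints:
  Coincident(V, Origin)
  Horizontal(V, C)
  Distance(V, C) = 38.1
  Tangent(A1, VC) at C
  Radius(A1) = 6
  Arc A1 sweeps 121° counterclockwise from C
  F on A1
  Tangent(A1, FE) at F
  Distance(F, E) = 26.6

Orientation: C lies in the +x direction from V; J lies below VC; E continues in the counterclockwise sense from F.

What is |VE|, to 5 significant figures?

56.515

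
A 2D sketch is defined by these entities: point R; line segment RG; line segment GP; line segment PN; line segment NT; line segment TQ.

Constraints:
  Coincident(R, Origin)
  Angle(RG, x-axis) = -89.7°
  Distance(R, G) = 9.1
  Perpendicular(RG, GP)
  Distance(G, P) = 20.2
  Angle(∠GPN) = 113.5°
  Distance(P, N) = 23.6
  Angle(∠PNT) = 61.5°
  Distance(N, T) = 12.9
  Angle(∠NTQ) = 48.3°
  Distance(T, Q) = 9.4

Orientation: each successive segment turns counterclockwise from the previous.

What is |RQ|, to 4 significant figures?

24.12

R is at the origin; RG runs at -89.7° with length 9.1, so G = (0.04765, -9.100). RG ⟂ GP, so GP runs at 0.3000°; with |GP| = 20.2, P = (20.25, -8.994). ∠GPN = 113.5° gives PN at 66.80° from the x-axis; with |PN| = 23.6, N = (29.54, 12.70). ∠PNT = 61.5° gives NT at -174.7° from the x-axis; with |NT| = 12.9, T = (16.70, 11.51). ∠NTQ = 48.3° gives TQ at -43.00° from the x-axis; with |TQ| = 9.4, Q = (23.57, 5.095). Then |RQ| = |Q − R| = 24.12.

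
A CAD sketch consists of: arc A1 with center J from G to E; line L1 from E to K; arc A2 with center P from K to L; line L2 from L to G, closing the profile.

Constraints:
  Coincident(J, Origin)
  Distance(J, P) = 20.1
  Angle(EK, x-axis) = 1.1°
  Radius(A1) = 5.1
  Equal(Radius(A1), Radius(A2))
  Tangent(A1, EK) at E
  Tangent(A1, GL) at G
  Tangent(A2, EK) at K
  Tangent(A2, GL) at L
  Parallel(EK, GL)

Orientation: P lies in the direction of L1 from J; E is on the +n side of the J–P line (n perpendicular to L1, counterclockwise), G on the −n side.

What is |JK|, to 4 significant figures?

20.74

The slot axis is L1's direction at 1.1°, so u = (cos 1.1°, sin 1.1°) = (0.9998, 0.01920) and n = (−sin 1.1°, cos 1.1°) = (-0.01920, 0.9998). J is at the origin and P lies 20.1 along u from J, so P = 20.1·u = (20.10, 0.3859). Tangency of A1 to both parallel lines with radius 5.1 puts E and G at J ± 5.1·n: E = (-0.09791, 5.099), G = (0.09791, -5.099). Equal radii place K and L the same way about P: K = P + 5.1·n = (20.00, 5.485), L = P − 5.1·n = (20.19, -4.713). Then |JK| = |K − J| = 20.74.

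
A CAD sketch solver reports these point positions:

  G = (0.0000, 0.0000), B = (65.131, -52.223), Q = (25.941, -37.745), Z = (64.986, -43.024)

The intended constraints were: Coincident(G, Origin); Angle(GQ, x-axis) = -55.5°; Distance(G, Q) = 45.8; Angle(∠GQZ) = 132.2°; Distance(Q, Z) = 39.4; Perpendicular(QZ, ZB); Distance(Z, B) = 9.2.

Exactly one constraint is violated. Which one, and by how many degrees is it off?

Perpendicular(QZ, ZB) — off by 8.60°.

G = (0.00, 0.00) ✓; GQ at -55.50° ✓; |GQ| = 45.80 ✓; ∠GQZ = 132.2° ✓; |QZ| = 39.40 ✓; ∠(QZ, ZB) = 81.40° ✗; |ZB| = 9.200 ✓.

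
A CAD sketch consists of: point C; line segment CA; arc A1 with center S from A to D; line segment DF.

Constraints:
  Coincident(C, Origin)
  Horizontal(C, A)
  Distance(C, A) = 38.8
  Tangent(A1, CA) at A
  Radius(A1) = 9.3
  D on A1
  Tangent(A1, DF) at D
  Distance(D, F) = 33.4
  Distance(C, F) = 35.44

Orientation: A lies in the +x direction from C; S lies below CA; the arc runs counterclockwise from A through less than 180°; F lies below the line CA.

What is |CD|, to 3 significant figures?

31.2

C is at the origin; C and A share the same y with |CA| = 38.8 and A on the +x side, so A = (38.8, 0.00). The tangent condition forces SA to be normal to CA, so S = A + (0, -9.3) = (38.8, -9.30). Since SD ⟂ DF (tangency), |SF| = √(9.3² + 33.4²) = 34.7 regardless of where D sits on A1. So F lies on both circle(C, 35.44) and circle(S, 34.7); the below-CA intersection is F = (13.3, -32.8). D is the foot of the tangent from F: D = (30.9, -4.41).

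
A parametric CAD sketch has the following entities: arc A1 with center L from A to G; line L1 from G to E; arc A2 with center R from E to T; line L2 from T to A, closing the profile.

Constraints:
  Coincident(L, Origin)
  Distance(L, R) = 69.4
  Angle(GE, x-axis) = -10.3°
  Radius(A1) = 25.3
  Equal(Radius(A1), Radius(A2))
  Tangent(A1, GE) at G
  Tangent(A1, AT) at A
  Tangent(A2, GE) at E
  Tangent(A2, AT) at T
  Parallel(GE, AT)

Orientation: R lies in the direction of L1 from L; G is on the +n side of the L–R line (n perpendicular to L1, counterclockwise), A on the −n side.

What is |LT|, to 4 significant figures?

73.87

Tangency of A1 to both parallel lines with radius 25.3 puts G and A at L ± 25.3·n: G = (4.524, 24.89), A = (-4.524, -24.89). Equal radii place E and T the same way about R: E = R + 25.3·n = (72.81, 12.48), T = R − 25.3·n = (63.76, -37.30). Then |LT| = |T − L| = 73.87.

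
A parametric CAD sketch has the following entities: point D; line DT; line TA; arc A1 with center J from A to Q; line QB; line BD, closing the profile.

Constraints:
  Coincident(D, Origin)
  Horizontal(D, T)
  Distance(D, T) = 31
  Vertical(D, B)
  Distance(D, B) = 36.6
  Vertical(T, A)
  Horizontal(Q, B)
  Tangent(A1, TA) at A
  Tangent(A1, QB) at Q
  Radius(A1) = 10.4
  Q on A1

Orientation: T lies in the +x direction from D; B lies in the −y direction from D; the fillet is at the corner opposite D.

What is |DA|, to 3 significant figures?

40.6

D is at the origin; DT is horizontal with |DT| = 31.0 and T on the +x side, so T = (31.0, 0.00). D and B share the same x with |DB| = 36.6 and B on the −y side, so B = (0.00, -36.6). The virtual corner opposite D is at (31.0, -36.6). Since A1 is tangent to TA there, JA ⟂ TA and the tangent condition forces JQ to be normal to QB, with radius 10.4, so the center J sits 10.4 in from both sides at J = (20.6, -26.2). That places the tangent points at A = (31.0, -26.2) on TA and Q = (20.6, -36.6) on QB. Then |DA| = |A − D| = 40.6.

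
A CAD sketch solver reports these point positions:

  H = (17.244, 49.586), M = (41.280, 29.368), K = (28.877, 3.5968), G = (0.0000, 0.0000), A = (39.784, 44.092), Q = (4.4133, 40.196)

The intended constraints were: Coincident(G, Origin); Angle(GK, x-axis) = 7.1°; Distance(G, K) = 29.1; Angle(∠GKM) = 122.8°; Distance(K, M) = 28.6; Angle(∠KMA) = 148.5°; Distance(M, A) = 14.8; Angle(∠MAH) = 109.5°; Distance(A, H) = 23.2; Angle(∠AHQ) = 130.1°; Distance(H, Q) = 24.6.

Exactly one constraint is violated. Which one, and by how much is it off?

Distance(H, Q) = 24.6 — off by 8.70.

G = (0.00, 0.00) ✓; GK at 7.100° ✓; |GK| = 29.10 ✓; ∠GKM = 122.8° ✓; |KM| = 28.60 ✓; ∠KMA = 148.5° ✓; |MA| = 14.80 ✓; ∠MAH = 109.5° ✓; |AH| = 23.20 ✓; ∠AHQ = 130.1° ✓; |HQ| = 15.90 ✗.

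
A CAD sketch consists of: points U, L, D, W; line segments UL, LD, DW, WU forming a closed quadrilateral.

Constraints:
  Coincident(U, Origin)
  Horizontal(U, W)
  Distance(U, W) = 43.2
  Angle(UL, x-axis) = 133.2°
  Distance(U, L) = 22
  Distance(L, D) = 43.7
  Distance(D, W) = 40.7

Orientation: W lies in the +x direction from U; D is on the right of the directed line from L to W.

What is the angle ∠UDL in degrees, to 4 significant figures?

10.68°

U is at the origin; UW is horizontal with |UW| = 43.2 and W in +x, so W = (43.2, 0). UL runs at 133.2° with |UL| = 22.0, so L = (-15.06, 16.04). D is determined by |LD| = 43.7 and |DW| = 40.7 together: it lies at the intersection of circle(L, 43.7) and circle(W, 40.7). With |LW| = 60.43, the foot of the radical line on LW is 32.31 from L and the perpendicular offset is √(43.7² − 32.31²) = 29.43. Taking the right-of-LW solution: D = (8.280, -20.91).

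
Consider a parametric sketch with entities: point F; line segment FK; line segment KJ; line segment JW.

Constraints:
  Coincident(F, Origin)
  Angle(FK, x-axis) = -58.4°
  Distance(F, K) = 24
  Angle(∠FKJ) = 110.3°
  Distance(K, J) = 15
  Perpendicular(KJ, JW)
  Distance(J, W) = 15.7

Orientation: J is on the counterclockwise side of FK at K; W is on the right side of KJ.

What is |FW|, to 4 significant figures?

44.77

∠FKJ = 110.3°, so KJ runs at -58.4° + (180° − 110.3°) = 11.30° from the x-axis; with |KJ| = 15.0, J = K + 15.0·(cos 11.30°, sin 11.30°) = (27.28, -17.50). KJ ⟂ JW; with |JW| = 15.7 on the right of KJ, W = J + 15.7·(0.1959, -0.9806) = (30.36, -32.90). Then |FW| = |W − F| = 44.77.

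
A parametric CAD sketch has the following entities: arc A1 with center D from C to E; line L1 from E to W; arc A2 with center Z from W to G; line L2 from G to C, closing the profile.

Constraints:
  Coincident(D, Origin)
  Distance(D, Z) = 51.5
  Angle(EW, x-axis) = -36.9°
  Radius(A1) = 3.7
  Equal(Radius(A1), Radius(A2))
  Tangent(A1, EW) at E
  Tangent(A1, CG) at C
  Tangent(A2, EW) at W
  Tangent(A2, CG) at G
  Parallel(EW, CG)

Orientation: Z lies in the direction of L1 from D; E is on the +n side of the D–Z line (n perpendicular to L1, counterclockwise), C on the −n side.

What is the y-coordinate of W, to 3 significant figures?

-28.0

The slot axis is L1's direction at -36.9°, so u = (cos -36.9°, sin -36.9°) = (0.800, -0.600) and n = (−sin -36.9°, cos -36.9°) = (0.600, 0.800). D is at the origin and Z lies 51.5 along u from D, so Z = 51.5·u = (41.2, -30.9). Tangency of A1 to both parallel lines with radius 3.7 puts E and C at D ± 3.7·n: E = (2.22, 2.96), C = (-2.22, -2.96). Equal radii place W and G the same way about Z: W = Z + 3.7·n = (43.4, -28.0), G = Z − 3.7·n = (39.0, -33.9). So W.y = -28.0.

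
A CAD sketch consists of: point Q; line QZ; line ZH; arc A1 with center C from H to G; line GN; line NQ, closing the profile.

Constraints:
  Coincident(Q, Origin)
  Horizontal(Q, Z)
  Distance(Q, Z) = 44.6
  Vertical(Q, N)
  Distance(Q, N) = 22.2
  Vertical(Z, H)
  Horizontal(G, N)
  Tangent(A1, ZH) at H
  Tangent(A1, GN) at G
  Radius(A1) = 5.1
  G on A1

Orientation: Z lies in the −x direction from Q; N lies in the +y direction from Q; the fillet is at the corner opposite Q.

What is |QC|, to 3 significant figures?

43.0

QN is vertical with |QN| = 22.2 and N on the +y side, so N = (0.00, 22.2). The virtual corner opposite Q is at (-44.6, 22.2). The tangent condition forces CH to be normal to ZH and tangency of A1 to GN means the radius CG is perpendicular to GN, with radius 5.1, so the center C sits 5.1 in from both sides at C = (-39.5, 17.1). Then |QC| = |C − Q| = 43.0.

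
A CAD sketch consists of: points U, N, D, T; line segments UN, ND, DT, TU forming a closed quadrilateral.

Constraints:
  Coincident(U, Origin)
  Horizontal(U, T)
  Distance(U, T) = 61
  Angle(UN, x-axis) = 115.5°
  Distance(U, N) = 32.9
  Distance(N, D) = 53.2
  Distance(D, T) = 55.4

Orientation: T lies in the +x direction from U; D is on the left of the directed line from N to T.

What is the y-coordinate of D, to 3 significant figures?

49.1

Checks: |UT| = 61.00 ✓; |UN| = 32.90 ✓; |ND| = 53.20 ✓; |DT| = 55.40 ✓.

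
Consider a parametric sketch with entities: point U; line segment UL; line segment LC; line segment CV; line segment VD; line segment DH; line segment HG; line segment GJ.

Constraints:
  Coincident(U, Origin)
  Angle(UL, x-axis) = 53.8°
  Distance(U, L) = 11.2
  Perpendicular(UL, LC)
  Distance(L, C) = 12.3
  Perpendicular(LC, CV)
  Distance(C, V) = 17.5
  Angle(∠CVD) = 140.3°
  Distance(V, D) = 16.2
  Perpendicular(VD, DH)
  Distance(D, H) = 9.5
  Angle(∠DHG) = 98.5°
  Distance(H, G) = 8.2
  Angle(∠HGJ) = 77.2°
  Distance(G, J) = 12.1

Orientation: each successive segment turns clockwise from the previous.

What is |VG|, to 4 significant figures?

13.42

The perpendicularity gives DH at right angles to VD, so DH runs at 104.1°; with |DH| = 9.5, H = (-11.82, -7.081). ∠DHG = 98.5° gives HG at 22.60° from the x-axis; with |HG| = 8.2, G = (-4.251, -3.930). Then |VG| = |G − V| = 13.42.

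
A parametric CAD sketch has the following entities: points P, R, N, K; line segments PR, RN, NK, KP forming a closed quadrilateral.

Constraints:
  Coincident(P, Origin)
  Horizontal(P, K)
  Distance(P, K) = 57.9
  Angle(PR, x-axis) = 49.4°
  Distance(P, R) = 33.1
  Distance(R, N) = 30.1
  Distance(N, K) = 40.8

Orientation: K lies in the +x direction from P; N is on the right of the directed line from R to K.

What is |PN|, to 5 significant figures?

17.988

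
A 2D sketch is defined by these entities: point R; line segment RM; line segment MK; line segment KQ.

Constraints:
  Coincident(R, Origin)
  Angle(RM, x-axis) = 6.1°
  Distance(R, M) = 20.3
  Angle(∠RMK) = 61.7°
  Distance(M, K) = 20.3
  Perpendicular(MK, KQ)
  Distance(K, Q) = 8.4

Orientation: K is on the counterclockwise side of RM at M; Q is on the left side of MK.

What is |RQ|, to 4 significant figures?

14.27

R is at the origin; RM runs at 6.1° with length 20.3, so M = 20.3·(cos 6.1°, sin 6.1°) = (20.19, 2.157). ∠RMK = 61.7°, so MK runs at 6.1° + (180° − 61.7°) = 124.4° from the x-axis; with |MK| = 20.3, K = M + 20.3·(cos 124.4°, sin 124.4°) = (8.716, 18.91). The perpendicularity gives KQ at right angles to MK; with |KQ| = 8.4 on the left of MK, Q = K + 8.4·(-0.8251, -0.5650) = (1.785, 14.16). Then |RQ| = |Q − R| = 14.27.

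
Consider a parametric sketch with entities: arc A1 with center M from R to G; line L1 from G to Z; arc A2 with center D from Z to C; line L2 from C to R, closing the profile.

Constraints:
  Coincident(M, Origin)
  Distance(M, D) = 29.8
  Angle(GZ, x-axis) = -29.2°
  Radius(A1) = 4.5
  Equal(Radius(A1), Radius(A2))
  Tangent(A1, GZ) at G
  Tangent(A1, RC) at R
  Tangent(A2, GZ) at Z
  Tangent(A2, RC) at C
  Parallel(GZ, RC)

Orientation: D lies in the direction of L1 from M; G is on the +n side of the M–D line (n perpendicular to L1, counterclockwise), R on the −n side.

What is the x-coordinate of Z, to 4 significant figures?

28.21

Tangency of A1 to both parallel lines with radius 4.5 puts G and R at M ± 4.5·n: G = (2.195, 3.928), R = (-2.195, -3.928). Equal radii place Z and C the same way about D: Z = D + 4.5·n = (28.21, -10.61), C = D − 4.5·n = (23.82, -18.47). So Z.x = 28.21.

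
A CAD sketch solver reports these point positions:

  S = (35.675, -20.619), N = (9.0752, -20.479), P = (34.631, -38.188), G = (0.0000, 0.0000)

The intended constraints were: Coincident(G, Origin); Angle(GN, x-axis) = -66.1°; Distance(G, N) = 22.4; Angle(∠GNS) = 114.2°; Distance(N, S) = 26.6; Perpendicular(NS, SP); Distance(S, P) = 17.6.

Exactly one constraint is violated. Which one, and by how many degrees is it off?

Perpendicular(NS, SP) — off by 3.10°.

G = (0.00, 0.00) ✓; GN at -66.10° ✓; |GN| = 22.40 ✓; ∠GNS = 114.2° ✓; |NS| = 26.60 ✓; ∠(NS, SP) = 93.10° ✗; |SP| = 17.60 ✓.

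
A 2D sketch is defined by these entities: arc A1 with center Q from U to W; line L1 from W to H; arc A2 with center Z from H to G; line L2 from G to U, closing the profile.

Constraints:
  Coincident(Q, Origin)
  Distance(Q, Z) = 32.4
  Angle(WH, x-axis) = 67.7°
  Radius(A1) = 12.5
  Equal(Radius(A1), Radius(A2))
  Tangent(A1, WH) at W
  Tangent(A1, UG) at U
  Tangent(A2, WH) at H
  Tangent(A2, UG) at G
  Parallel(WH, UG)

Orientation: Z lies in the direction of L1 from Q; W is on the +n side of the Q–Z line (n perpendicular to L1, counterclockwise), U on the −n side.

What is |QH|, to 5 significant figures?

34.728

The slot axis is L1's direction at 67.7°, so u = (cos 67.7°, sin 67.7°) = (0.37946, 0.92521) and n = (−sin 67.7°, cos 67.7°) = (-0.92521, 0.37946). Q is at the origin and Z lies 32.4 along u from Q, so Z = 32.4·u = (12.294, 29.977). Tangency of A1 to both parallel lines with radius 12.5 puts W and U at Q ± 12.5·n: W = (-11.565, 4.7432), U = (11.565, -4.7432). Equal radii place H and G the same way about Z: H = Z + 12.5·n = (0.72926, 34.720), G = Z − 12.5·n = (23.860, 25.234). Then |QH| = |H − Q| = 34.728.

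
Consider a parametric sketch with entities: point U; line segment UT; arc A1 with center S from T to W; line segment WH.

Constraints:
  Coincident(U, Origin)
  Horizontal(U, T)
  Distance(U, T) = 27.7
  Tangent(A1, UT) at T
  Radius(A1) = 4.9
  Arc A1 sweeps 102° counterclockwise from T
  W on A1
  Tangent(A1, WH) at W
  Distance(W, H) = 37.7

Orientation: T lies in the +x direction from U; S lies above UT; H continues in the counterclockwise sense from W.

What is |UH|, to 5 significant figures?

49.389

U is at the origin; UT is horizontal with |UT| = 27.7 and T on the +x side, so T = (27.700, 0.0000). Since A1 is tangent to UT there, ST ⟂ UT, so S = T + (0, 4.9) = (27.700, 4.9000). On A1, T sits at bearing -90° from S; a 102° counterclockwise sweep puts W at bearing 12°, so W = S + 4.9·(cos 12°, sin 12°) = (32.493, 5.9188). The tangent condition forces SW to be normal to WH, so WH runs along (−sin 12°, cos 12°); with |WH| = 37.7, H = (24.655, 42.795). Then |UH| = |H − U| = 49.389.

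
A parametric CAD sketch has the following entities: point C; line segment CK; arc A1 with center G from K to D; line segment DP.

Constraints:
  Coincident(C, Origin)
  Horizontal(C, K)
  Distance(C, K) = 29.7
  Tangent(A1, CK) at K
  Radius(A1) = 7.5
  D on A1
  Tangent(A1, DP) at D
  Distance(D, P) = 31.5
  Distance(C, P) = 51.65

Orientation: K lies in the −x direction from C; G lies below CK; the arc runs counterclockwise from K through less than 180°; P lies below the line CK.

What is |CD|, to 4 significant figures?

38.09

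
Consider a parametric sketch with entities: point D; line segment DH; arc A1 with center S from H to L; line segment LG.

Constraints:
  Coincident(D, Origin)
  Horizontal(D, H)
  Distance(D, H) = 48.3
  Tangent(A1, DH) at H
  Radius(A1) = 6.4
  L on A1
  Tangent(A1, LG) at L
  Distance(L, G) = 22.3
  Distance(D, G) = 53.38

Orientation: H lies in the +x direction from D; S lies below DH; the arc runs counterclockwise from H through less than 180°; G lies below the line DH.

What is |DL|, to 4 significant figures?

42.55

Checks: |SL| = 6.400 ✓; ∠(SL, LG) = 90.00° ✓; |LG| = 22.30 ✓; |DG| = 53.38 ✓.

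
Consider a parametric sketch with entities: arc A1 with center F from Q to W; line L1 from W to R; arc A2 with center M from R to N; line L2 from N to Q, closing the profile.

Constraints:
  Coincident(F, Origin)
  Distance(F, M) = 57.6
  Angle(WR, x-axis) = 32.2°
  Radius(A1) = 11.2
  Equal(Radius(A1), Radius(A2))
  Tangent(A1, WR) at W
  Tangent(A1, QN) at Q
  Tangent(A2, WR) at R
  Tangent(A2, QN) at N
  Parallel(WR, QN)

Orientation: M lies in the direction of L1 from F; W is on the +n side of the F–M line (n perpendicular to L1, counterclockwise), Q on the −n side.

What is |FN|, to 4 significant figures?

58.68

Tangency of A1 to both parallel lines with radius 11.2 puts W and Q at F ± 11.2·n: W = (-5.968, 9.477), Q = (5.968, -9.477). Equal radii place R and N the same way about M: R = M + 11.2·n = (42.77, 40.17), N = M − 11.2·n = (54.71, 21.22). Then |FN| = |N − F| = 58.68.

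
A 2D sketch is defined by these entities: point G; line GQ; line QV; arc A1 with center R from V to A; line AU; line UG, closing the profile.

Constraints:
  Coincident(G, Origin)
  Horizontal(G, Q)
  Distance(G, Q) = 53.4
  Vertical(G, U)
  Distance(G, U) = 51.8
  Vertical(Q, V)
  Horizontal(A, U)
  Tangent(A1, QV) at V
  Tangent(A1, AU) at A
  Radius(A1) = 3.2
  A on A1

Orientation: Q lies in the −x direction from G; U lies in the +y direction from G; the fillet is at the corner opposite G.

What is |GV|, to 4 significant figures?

72.20

G is at the origin; G and Q share the same y with |GQ| = 53.4 and Q on the −x side, so Q = (-53.40, 0.000). GU is vertical with |GU| = 51.8 and U on the +y side, so U = (0.000, 51.80). The virtual corner opposite G is at (-53.40, 51.80). Since A1 is tangent to QV there, RV ⟂ QV and A1 meets AU tangentially, so RA is at right angles to AU, with radius 3.2, so the center R sits 3.2 in from both sides at R = (-50.20, 48.60). That places the tangent points at V = (-53.40, 48.60) on QV and A = (-50.20, 51.80) on AU. Then |GV| = |V − G| = 72.20.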